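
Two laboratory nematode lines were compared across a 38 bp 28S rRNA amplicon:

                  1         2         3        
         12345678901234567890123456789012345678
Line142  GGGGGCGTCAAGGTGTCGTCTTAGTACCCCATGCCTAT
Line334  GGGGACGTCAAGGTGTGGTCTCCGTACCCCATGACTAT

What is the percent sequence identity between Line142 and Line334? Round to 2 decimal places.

Mismatches occur at site 5 (G/A), site 17 (C/G), site 22 (T/C), site 23 (A/C), site 34 (C/A).
33 of the 38 sites match, so the percent identity is 33/38 × 100 = 86.84%.

86.84%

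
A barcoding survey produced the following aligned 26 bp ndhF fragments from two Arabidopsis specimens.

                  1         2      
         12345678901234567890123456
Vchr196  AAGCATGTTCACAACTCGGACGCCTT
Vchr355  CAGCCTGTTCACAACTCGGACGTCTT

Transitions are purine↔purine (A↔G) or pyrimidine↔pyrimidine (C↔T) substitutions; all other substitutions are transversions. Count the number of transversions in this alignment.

2

Differing sites — 1:A/C (Tv); 5:A/C (Tv); 23:C/T (Ti).
Of the 3 differences, 1 transition and 2 transversions, so the answer is 2.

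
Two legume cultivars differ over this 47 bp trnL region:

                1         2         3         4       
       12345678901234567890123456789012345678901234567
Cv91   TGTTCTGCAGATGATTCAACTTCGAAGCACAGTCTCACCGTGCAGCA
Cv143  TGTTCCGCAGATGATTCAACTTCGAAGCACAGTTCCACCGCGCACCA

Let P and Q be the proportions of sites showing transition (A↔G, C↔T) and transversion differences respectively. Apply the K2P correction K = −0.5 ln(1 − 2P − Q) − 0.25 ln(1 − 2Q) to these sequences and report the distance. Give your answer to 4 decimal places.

0.1172

The sequences differ at positions 6 (T/C, transition), 34 (C/T, transition), 35 (T/C, transition), 41 (T/C, transition), 45 (G/C, transversion).
Of the 5 differences, 4 transitions and 1 transversion over 47 sites: P = 4/47 = 0.085106, Q = 1/47 = 0.021277.
d = −0.5·ln(0.808511) − 0.25·ln(0.957446) = −0.5·(-0.212561) − 0.25·(-0.043486) = 0.1172.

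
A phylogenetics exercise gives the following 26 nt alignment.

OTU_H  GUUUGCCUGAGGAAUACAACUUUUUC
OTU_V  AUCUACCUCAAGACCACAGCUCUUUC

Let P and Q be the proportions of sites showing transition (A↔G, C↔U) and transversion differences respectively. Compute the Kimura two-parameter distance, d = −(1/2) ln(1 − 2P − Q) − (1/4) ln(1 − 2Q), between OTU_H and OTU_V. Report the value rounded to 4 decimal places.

0.5195

Differing sites — 1:G/A (Ti); 3:U/C (Ti); 5:G/A (Ti); 9:G/C (Tv); 11:G/A (Ti); 14:A/C (Tv); 15:U/C (Ti); 19:A/G (Ti); 22:U/C (Ti).
Of the 9 differences, 7 transitions and 2 transversions over 26 sites: P = 7/26 = 0.269231, Q = 2/26 = 0.076923.
d = −0.5·ln(0.384615) − 0.25·ln(0.846154) = −0.5·(-0.955512) − 0.25·(-0.167054) = 0.5195.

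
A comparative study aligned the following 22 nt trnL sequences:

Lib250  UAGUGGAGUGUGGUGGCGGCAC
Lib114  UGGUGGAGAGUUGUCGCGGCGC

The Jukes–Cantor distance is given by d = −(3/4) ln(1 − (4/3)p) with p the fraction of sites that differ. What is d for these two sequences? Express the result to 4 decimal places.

The sequences differ at positions 2 (A/G), 9 (U/A), 12 (G/U), 15 (G/C), 21 (A/G).
p = 5/22 = 0.227273.
d = −0.75 · ln(1 − (4/3)·0.227273) = −0.75 · ln(0.696969) = −0.75 · (-0.361014) = 0.2708.

0.2708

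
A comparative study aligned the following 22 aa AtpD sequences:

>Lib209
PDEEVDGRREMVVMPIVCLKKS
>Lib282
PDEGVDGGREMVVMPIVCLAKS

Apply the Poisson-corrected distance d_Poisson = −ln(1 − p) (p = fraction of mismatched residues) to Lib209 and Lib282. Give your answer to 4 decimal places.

0.1466

Differing sites — 4:E/G; 8:R/G; 20:K/A.
p = 3/22 = 0.136364.
d = −ln(1 − 0.136364) = −ln(0.863636) = 0.1466.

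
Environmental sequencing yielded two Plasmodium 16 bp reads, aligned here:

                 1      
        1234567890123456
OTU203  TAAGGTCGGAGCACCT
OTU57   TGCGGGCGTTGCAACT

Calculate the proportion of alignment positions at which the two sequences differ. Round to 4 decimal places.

0.3750

Mismatches occur at site 2 (A→G), site 3 (A→C), site 6 (T→G), site 9 (G→T), site 10 (A→T), site 14 (C→A).
There are 6 differences over 16 sites, so p = 6/16 = 0.3750.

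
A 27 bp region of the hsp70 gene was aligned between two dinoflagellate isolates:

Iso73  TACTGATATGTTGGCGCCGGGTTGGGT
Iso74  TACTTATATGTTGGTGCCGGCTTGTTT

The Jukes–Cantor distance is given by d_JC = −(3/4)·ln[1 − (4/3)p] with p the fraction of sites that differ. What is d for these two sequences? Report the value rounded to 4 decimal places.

Mismatches occur at site 5 (G→T), site 15 (C→T), site 21 (G→C), site 25 (G→T), site 26 (G→T).
p = 5/27 = 0.185185.
d = −0.75 · ln(1 − (4/3)·0.185185) = −0.75 · ln(0.753087) = −0.75 · (-0.283575) = 0.2127.

0.2127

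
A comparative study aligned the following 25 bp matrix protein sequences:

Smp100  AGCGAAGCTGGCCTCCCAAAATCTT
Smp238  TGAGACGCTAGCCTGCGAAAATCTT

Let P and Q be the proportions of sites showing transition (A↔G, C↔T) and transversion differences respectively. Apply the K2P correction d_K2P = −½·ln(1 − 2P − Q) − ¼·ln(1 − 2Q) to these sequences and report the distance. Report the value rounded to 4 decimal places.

0.2920

Mismatches occur at site 1 (A↔T, transversion), site 3 (C↔A, transversion), site 6 (A↔C, transversion), site 10 (G↔A, transition), site 15 (C↔G, transversion), site 17 (C↔G, transversion).
Of the 6 differences, 1 transition and 5 transversions over 25 sites: P = 1/25 = 0.040000, Q = 5/25 = 0.200000.
d = −0.5·ln(0.720000) − 0.25·ln(0.600000) = −0.5·(-0.328504) − 0.25·(-0.510826) = 0.2920.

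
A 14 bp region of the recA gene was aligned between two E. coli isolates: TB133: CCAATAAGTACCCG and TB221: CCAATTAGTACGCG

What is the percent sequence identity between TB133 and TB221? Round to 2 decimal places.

Differing sites — 6:A/T; 12:C/G.
12 of the 14 sites match, so the percent identity is 12/14 × 100 = 85.71%.

85.71%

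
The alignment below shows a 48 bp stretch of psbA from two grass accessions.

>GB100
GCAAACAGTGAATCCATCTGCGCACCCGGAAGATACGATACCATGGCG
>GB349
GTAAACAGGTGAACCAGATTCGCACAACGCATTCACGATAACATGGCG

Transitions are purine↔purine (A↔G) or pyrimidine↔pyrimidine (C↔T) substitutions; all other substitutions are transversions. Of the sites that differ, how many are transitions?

The sequences differ at positions 2 (C/T, transition), 9 (T/G, transversion), 10 (G/T, transversion), 11 (A/G, transition), 13 (T/A, transversion), 17 (T/G, transversion), 18 (C/A, transversion), 20 (G/T, transversion), 26 (C/A, transversion), 27 (C/A, transversion), 28 (G/C, transversion), 30 (A/C, transversion), 32 (G/T, transversion), 33 (A/T, transversion), 34 (T/C, transition), 41 (C/A, transversion).
Of the 16 differences, 3 transitions and 13 transversions, so the answer is 3.

3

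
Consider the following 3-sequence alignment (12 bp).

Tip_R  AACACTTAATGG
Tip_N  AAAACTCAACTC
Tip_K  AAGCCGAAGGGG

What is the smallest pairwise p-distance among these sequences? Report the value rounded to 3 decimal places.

0.417

Pairwise Hamming distances:
  Tip_R vs Tip_N: 5
  Tip_R vs Tip_K: 6
  Tip_N vs Tip_K: 8
The smallest is 5 mismatches, between Tip_R and Tip_N; p = 5/12 = 0.417.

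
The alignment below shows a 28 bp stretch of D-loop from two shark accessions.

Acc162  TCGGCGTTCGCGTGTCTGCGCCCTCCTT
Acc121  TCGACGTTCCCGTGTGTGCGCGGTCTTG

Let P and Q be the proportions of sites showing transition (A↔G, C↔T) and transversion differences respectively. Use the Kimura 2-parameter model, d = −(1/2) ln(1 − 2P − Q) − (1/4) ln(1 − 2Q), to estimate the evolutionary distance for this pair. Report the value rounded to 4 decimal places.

The sequences differ at positions 4 (G/A, transition), 10 (G/C, transversion), 16 (C/G, transversion), 22 (C/G, transversion), 23 (C/G, transversion), 26 (C/T, transition), 28 (T/G, transversion).
Of the 7 differences, 2 transitions and 5 transversions over 28 sites: P = 2/28 = 0.071429, Q = 5/28 = 0.178571.
d = −0.5·ln(0.678571) − 0.25·ln(0.642858) = −0.5·(-0.387766) − 0.25·(-0.441831) = 0.3043.

0.3043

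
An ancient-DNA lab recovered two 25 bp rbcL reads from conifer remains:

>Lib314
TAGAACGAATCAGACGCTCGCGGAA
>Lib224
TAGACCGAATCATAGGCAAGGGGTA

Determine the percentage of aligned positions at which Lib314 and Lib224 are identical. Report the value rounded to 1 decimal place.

72.0%

Differing sites — 5:A/C; 13:G/T; 15:C/G; 18:T/A; 19:C/A; 21:C/G; 24:A/T.
18 of the 25 sites match, so the percent identity is 18/25 × 100 = 72.0%.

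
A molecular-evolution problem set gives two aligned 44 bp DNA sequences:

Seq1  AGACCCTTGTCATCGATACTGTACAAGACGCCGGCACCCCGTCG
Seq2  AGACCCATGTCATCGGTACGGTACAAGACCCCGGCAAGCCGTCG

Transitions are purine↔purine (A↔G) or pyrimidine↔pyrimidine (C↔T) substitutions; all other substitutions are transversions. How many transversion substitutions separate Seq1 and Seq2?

Mismatches occur at site 7 (T↔A, transversion), site 16 (A↔G, transition), site 20 (T↔G, transversion), site 30 (G↔C, transversion), site 37 (C↔A, transversion), site 38 (C↔G, transversion).
Of the 6 differences, 1 transition and 5 transversions, so the answer is 5.

5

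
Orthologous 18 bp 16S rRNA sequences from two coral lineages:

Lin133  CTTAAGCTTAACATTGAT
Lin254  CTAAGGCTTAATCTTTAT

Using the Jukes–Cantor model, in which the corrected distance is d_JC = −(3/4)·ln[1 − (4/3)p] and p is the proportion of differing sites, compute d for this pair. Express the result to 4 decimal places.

0.3470

The sequences differ at positions 3 (T/A), 5 (A/G), 12 (C/T), 13 (A/C), 16 (G/T).
p = 5/18 = 0.277778.
d = −0.75 · ln(1 − (4/3)·0.277778) = −0.75 · ln(0.629629) = −0.75 · (-0.462625) = 0.3470.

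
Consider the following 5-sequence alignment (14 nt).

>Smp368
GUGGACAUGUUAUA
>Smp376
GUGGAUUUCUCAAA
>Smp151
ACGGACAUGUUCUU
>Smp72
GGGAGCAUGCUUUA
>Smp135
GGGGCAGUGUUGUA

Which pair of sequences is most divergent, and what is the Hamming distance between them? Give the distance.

Pairwise Hamming distances:
  Smp368 vs Smp376: 5
  Smp368 vs Smp151: 4
  Smp368 vs Smp72: 5
  Smp368 vs Smp135: 5
  Smp376 vs Smp151: 9
  Smp376 vs Smp72: 10
  Smp376 vs Smp135: 8
  Smp151 vs Smp72: 7
  Smp151 vs Smp135: 7
  Smp72 vs Smp135: 6
The largest is 10, between Smp376 and Smp72.

10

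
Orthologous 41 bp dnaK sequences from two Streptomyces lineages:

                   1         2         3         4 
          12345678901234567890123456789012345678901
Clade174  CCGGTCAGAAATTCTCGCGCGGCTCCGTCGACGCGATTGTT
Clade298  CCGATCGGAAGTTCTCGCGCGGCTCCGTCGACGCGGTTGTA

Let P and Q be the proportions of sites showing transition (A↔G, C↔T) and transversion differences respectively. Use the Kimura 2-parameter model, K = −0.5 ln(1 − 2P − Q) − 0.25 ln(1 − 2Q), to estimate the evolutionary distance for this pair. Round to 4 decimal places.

0.1364

The sequences differ at positions 4 (G/A, transition), 7 (A/G, transition), 11 (A/G, transition), 36 (A/G, transition), 41 (T/A, transversion).
Of the 5 differences, 4 transitions and 1 transversion over 41 sites: P = 4/41 = 0.097561, Q = 1/41 = 0.024390.
d = −0.5·ln(0.780488) − 0.25·ln(0.951220) = −0.5·(-0.247836) − 0.25·(-0.050010) = 0.1364.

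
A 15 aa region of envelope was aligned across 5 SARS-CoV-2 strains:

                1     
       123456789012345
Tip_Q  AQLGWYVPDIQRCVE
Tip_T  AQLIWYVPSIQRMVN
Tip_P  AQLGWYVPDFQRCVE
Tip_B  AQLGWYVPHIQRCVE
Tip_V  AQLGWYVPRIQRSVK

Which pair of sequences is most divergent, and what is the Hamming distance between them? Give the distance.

5

Pairwise Hamming distances:
  Tip_Q vs Tip_T: 4
  Tip_Q vs Tip_P: 1
  Tip_Q vs Tip_B: 1
  Tip_Q vs Tip_V: 3
  Tip_T vs Tip_P: 5
  Tip_T vs Tip_B: 4
  Tip_T vs Tip_V: 4
  Tip_P vs Tip_B: 2
  Tip_P vs Tip_V: 4
  Tip_B vs Tip_V: 3
The largest is 5, between Tip_T and Tip_P.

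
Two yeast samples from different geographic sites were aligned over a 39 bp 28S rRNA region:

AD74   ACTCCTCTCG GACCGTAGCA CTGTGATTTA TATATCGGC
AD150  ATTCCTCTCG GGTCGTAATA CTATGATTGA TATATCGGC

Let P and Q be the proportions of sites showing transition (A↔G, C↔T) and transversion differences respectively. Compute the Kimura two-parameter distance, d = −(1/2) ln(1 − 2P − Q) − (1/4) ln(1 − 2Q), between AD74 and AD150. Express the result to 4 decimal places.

0.2159

The sequences differ at positions 2 (C/T, transition), 12 (A/G, transition), 13 (C/T, transition), 18 (G/A, transition), 19 (C/T, transition), 23 (G/A, transition), 29 (T/G, transversion).
Of the 7 differences, 6 transitions and 1 transversion over 39 sites: P = 6/39 = 0.153846, Q = 1/39 = 0.025641.
d = −0.5·ln(0.666667) − 0.25·ln(0.948718) = −0.5·(-0.405465) − 0.25·(-0.052644) = 0.2159.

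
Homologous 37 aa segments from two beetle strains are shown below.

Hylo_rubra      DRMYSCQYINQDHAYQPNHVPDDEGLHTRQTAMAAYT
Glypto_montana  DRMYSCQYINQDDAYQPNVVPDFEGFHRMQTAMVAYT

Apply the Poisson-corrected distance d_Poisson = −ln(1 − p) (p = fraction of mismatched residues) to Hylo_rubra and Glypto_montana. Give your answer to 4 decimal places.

Differing sites — 13:H/D; 19:H/V; 23:D/F; 26:L/F; 28:T/R; 29:R/M; 34:A/V.
p = 7/37 = 0.189189.
d = −ln(1 − 0.189189) = −ln(0.810811) = 0.2097.

0.2097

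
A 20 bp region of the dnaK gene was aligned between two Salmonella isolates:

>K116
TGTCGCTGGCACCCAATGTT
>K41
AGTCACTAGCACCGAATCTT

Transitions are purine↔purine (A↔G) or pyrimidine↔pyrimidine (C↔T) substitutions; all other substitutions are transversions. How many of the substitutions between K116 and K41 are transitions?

2

Differing sites — 1:T/A (Tv); 5:G/A (Ti); 8:G/A (Ti); 14:C/G (Tv); 18:G/C (Tv).
Of the 5 differences, 2 transitions and 3 transversions, so the answer is 2.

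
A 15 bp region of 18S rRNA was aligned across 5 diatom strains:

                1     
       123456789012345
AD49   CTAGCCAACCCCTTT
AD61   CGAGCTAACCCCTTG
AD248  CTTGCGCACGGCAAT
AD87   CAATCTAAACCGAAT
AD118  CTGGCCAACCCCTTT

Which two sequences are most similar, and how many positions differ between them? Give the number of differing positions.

Pairwise Hamming distances:
  AD49 vs AD61: 3
  AD49 vs AD248: 7
  AD49 vs AD87: 7
  AD49 vs AD118: 1
  AD61 vs AD248: 9
  AD61 vs AD87: 7
  AD61 vs AD118: 4
  AD248 vs AD87: 9
  AD248 vs AD118: 7
  AD87 vs AD118: 8
The smallest is 1, between AD49 and AD118.

1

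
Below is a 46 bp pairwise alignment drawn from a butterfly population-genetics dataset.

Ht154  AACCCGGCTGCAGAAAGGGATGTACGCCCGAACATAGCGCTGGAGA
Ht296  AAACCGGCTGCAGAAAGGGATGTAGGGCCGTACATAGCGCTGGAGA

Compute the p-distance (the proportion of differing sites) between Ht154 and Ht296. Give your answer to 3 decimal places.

The sequences differ at positions 3 (C/A), 25 (C/G), 27 (C/G), 31 (A/T).
There are 4 differences over 46 sites, so p = 4/46 = 0.087.

0.087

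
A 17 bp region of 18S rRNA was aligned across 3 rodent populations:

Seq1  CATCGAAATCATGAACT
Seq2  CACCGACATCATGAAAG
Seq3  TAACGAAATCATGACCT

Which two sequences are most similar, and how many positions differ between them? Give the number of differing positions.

3

Pairwise Hamming distances:
  Seq1 vs Seq2: 4
  Seq1 vs Seq3: 3
  Seq2 vs Seq3: 6
The smallest is 3, between Seq1 and Seq3.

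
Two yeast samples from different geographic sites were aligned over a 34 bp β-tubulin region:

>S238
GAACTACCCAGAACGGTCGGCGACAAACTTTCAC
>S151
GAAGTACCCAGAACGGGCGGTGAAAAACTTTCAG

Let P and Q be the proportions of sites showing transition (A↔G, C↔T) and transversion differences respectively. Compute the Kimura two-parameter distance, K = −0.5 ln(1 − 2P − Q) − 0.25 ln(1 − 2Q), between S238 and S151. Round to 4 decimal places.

0.1641

Mismatches occur at site 4 (C→G, transversion), site 17 (T→G, transversion), site 21 (C→T, transition), site 24 (C→A, transversion), site 34 (C→G, transversion).
Of the 5 differences, 1 transition and 4 transversions over 34 sites: P = 1/34 = 0.029412, Q = 4/34 = 0.117647.
d = −0.5·ln(0.823529) − 0.25·ln(0.764706) = −0.5·(-0.194157) − 0.25·(-0.268264) = 0.1641.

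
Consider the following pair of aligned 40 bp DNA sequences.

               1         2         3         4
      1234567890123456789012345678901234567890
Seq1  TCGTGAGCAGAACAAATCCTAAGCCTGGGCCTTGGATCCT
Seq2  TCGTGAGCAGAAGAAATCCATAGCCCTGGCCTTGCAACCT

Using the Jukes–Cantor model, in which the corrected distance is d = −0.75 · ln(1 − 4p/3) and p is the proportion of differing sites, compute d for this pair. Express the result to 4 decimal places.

Mismatches occur at site 13 (C/G), site 20 (T/A), site 21 (A/T), site 26 (T/C), site 27 (G/T), site 35 (G/C), site 37 (T/A).
p = 7/40 = 0.175000.
d = −0.75 · ln(1 − (4/3)·0.175000) = −0.75 · ln(0.766667) = −0.75 · (-0.265703) = 0.1993.

0.1993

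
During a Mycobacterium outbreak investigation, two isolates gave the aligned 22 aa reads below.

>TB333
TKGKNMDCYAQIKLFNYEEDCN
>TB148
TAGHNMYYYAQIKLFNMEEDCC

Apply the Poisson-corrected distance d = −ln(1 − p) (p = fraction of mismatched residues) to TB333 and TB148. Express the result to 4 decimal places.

The sequences differ at positions 2 (K/A), 4 (K/H), 7 (D/Y), 8 (C/Y), 17 (Y/M), 22 (N/C).
p = 6/22 = 0.272727.
d = −ln(1 − 0.272727) = −ln(0.727273) = 0.3185.

0.3185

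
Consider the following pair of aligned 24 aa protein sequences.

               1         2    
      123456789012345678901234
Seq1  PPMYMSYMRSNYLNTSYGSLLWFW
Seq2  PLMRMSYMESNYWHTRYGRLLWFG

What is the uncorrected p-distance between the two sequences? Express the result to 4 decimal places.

0.3333

The sequences differ at positions 2 (P/L), 4 (Y/R), 9 (R/E), 13 (L/W), 14 (N/H), 16 (S/R), 19 (S/R), 24 (W/G).
There are 8 differences over 24 sites, so p = 8/24 = 0.3333.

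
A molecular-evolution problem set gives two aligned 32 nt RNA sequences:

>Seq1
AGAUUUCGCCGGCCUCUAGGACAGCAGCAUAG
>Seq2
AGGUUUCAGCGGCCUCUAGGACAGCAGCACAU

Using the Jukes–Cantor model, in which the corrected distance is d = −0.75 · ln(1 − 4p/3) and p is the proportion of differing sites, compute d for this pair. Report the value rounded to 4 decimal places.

0.1752

Mismatches occur at site 3 (A↔G), site 8 (G↔A), site 9 (C↔G), site 30 (U↔C), site 32 (G↔U).
p = 5/32 = 0.156250.
d = −0.75 · ln(1 − (4/3)·0.156250) = −0.75 · ln(0.791667) = −0.75 · (-0.233614) = 0.1752.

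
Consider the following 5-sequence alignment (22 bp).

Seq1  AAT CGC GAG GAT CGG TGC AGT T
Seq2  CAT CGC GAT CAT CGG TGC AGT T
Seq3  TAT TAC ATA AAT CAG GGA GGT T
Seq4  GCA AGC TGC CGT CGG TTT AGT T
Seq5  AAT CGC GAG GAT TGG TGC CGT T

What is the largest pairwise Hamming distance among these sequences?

15

Pairwise Hamming distances:
  Seq1 vs Seq2: 3
  Seq1 vs Seq3: 11
  Seq1 vs Seq4: 11
  Seq1 vs Seq5: 2
  Seq2 vs Seq3: 11
  Seq2 vs Seq4: 10
  Seq2 vs Seq5: 5
  Seq3 vs Seq4: 15
  Seq3 vs Seq5: 12
  Seq4 vs Seq5: 13
The largest is 15, between Seq3 and Seq4.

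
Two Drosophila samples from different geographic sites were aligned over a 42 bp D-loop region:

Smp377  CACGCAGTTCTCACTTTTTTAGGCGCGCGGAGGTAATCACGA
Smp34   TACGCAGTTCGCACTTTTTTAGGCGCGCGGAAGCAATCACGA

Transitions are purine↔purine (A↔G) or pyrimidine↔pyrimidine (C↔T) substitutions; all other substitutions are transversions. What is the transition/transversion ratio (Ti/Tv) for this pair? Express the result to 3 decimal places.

3.000

Mismatches occur at site 1 (C↔T, transition), site 11 (T↔G, transversion), site 32 (G↔A, transition), site 34 (T↔C, transition).
Of the 4 differences, 3 transitions and 1 transversion, so Ti/Tv = 3/1 = 3.000.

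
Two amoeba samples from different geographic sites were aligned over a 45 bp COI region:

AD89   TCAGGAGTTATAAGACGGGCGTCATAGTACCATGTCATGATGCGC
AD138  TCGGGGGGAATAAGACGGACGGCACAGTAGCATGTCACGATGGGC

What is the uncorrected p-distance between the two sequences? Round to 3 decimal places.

Differing sites — 3:A/G; 6:A/G; 8:T/G; 9:T/A; 19:G/A; 22:T/G; 25:T/C; 30:C/G; 38:T/C; 43:C/G.
There are 10 differences over 45 sites, so p = 10/45 = 0.222.

0.222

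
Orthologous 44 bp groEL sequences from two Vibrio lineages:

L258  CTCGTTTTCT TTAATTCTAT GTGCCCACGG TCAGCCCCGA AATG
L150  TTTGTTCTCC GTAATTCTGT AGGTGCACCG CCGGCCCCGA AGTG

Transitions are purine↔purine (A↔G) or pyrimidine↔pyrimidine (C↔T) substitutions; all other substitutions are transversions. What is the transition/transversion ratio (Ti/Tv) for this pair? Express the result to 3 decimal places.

Differing sites — 1:C/T (Ti); 3:C/T (Ti); 7:T/C (Ti); 10:T/C (Ti); 11:T/G (Tv); 19:A/G (Ti); 21:G/A (Ti); 22:T/G (Tv); 24:C/T (Ti); 25:C/G (Tv); 29:G/C (Tv); 31:T/C (Ti); 33:A/G (Ti); 42:A/G (Ti).
Of the 14 differences, 10 transitions and 4 transversions, so Ti/Tv = 10/4 = 2.500.

2.500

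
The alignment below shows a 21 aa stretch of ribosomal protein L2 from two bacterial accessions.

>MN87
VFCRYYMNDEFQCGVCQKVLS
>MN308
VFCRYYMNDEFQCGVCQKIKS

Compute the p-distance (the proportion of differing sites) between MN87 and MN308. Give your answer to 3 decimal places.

0.095

Differing sites — 19:V/I; 20:L/K.
There are 2 differences over 21 sites, so p = 2/21 = 0.095.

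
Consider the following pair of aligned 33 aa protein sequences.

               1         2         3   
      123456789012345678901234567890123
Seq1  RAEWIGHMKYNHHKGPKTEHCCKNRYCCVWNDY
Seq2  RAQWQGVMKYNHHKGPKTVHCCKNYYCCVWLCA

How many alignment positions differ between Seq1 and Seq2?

8

Mismatches occur at site 3 (E↔Q), site 5 (I↔Q), site 7 (H↔V), site 19 (E↔V), site 25 (R↔Y), site 31 (N↔L), site 32 (D↔C), site 33 (Y↔A).
That gives 8 mismatches out of 33 aligned sites, so the Hamming distance is 8.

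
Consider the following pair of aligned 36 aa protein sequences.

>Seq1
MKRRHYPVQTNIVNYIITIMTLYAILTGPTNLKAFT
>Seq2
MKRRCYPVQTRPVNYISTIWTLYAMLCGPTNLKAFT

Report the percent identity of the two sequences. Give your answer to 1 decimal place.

Differing sites — 5:H/C; 11:N/R; 12:I/P; 17:I/S; 20:M/W; 25:I/M; 27:T/C.
29 of the 36 sites match, so the percent identity is 29/36 × 100 = 80.6%.

80.6%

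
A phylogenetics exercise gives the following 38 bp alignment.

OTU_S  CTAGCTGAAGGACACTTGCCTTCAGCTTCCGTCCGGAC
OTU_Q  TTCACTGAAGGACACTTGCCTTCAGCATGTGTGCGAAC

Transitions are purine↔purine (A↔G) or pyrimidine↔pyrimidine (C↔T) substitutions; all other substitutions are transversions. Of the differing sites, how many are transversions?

Differing sites — 1:C/T (Ti); 3:A/C (Tv); 4:G/A (Ti); 27:T/A (Tv); 29:C/G (Tv); 30:C/T (Ti); 33:C/G (Tv); 36:G/A (Ti).
Of the 8 differences, 4 transitions and 4 transversions, so the answer is 4.

4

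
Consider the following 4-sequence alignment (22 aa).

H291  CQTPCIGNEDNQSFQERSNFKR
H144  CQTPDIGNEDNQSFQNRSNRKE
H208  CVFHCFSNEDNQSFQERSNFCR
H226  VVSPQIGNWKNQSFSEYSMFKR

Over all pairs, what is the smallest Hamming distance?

4

Pairwise Hamming distances:
  H291 vs H144: 4
  H291 vs H208: 6
  H291 vs H226: 9
  H144 vs H208: 10
  H144 vs H226: 12
  H208 vs H226: 12
The smallest is 4, between H291 and H144.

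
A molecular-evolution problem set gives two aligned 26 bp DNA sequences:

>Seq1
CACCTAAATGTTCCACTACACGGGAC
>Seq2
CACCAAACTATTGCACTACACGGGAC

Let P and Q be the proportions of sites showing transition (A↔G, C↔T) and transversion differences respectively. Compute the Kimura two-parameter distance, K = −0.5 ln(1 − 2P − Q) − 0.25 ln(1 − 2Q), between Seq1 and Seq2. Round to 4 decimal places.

0.1724

Mismatches occur at site 5 (T↔A, transversion), site 8 (A↔C, transversion), site 10 (G↔A, transition), site 13 (C↔G, transversion).
Of the 4 differences, 1 transition and 3 transversions over 26 sites: P = 1/26 = 0.038462, Q = 3/26 = 0.115385.
d = −0.5·ln(0.807691) − 0.25·ln(0.769230) = −0.5·(-0.213576) − 0.25·(-0.262365) = 0.1724.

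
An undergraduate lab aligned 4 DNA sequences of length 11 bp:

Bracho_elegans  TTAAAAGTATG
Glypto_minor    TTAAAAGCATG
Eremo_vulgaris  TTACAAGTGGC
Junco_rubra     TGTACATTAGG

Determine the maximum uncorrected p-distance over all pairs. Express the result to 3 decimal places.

Pairwise Hamming distances:
  Bracho_elegans vs Glypto_minor: 1
  Bracho_elegans vs Eremo_vulgaris: 4
  Bracho_elegans vs Junco_rubra: 5
  Glypto_minor vs Eremo_vulgaris: 5
  Glypto_minor vs Junco_rubra: 6
  Eremo_vulgaris vs Junco_rubra: 7
The largest is 7 mismatches, between Eremo_vulgaris and Junco_rubra; p = 7/11 = 0.636.

0.636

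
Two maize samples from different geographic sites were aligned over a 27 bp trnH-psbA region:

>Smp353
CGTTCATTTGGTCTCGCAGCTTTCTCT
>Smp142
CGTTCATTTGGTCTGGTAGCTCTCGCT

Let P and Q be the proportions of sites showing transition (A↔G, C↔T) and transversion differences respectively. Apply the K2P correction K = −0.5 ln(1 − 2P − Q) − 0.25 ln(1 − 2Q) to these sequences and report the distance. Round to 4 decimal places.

The sequences differ at positions 15 (C/G, transversion), 17 (C/T, transition), 22 (T/C, transition), 25 (T/G, transversion).
Of the 4 differences, 2 transitions and 2 transversions over 27 sites: P = 2/27 = 0.074074, Q = 2/27 = 0.074074.
d = −0.5·ln(0.777778) − 0.25·ln(0.851852) = −0.5·(-0.251314) − 0.25·(-0.160342) = 0.1657.

0.1657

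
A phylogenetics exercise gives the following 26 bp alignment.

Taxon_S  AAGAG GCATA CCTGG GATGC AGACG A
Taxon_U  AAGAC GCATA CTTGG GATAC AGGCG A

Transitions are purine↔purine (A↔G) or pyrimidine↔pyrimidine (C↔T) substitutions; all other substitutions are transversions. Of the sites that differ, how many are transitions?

The sequences differ at positions 5 (G/C, transversion), 12 (C/T, transition), 19 (G/A, transition), 23 (A/G, transition).
Of the 4 differences, 3 transitions and 1 transversion, so the answer is 3.

3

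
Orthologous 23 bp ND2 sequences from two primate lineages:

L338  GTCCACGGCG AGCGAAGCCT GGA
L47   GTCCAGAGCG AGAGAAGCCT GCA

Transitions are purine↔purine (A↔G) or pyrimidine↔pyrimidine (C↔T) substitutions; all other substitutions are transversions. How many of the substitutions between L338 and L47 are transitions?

1

Differing sites — 6:C/G (Tv); 7:G/A (Ti); 13:C/A (Tv); 22:G/C (Tv).
Of the 4 differences, 1 transition and 3 transversions, so the answer is 1.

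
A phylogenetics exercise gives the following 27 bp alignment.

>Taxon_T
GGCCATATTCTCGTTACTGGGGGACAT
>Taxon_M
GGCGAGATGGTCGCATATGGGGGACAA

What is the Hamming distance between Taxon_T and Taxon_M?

Differing sites — 4:C/G; 6:T/G; 9:T/G; 10:C/G; 14:T/C; 15:T/A; 16:A/T; 17:C/A; 27:T/A.
That gives 9 mismatches out of 27 aligned sites, so the Hamming distance is 9.

9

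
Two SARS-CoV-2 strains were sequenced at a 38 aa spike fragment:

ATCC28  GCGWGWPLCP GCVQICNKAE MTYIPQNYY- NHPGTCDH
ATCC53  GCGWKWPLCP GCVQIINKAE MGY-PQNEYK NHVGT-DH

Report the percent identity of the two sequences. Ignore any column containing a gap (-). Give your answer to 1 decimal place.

85.7%

Excluding the 3 gap columns leaves 35 comparable sites.
The sequences differ at positions 5 (G/K), 16 (C/I), 22 (T/G), 28 (Y/E), 33 (P/V).
30 of the 35 comparable sites match, so the percent identity is 30/35 × 100 = 85.7%.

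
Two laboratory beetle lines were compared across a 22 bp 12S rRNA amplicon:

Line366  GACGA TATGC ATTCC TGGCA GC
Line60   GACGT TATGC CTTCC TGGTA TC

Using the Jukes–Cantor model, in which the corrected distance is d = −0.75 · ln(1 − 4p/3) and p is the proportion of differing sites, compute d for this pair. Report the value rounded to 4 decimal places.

The sequences differ at positions 5 (A/T), 11 (A/C), 19 (C/T), 21 (G/T).
p = 4/22 = 0.181818.
d = −0.75 · ln(1 − (4/3)·0.181818) = −0.75 · ln(0.757576) = −0.75 · (-0.277631) = 0.2082.

0.2082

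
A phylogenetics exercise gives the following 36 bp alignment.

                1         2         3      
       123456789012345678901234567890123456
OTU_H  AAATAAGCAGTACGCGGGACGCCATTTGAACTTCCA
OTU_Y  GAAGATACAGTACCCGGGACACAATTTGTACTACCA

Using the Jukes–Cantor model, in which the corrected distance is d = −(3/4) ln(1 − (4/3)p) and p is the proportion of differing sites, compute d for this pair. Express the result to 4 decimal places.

Differing sites — 1:A/G; 4:T/G; 6:A/T; 7:G/A; 14:G/C; 21:G/A; 23:C/A; 29:A/T; 33:T/A.
p = 9/36 = 0.250000.
d = −0.75 · ln(1 − (4/3)·0.250000) = −0.75 · ln(0.666667) = −0.75 · (-0.405465) = 0.3041.

0.3041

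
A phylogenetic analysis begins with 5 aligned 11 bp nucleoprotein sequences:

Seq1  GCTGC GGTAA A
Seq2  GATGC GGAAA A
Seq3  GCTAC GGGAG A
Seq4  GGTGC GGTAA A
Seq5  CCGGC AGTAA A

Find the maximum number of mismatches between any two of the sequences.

6

Pairwise Hamming distances:
  Seq1 vs Seq2: 2
  Seq1 vs Seq3: 3
  Seq1 vs Seq4: 1
  Seq1 vs Seq5: 3
  Seq2 vs Seq3: 4
  Seq2 vs Seq4: 2
  Seq2 vs Seq5: 5
  Seq3 vs Seq4: 4
  Seq3 vs Seq5: 6
  Seq4 vs Seq5: 4
The largest is 6, between Seq3 and Seq5.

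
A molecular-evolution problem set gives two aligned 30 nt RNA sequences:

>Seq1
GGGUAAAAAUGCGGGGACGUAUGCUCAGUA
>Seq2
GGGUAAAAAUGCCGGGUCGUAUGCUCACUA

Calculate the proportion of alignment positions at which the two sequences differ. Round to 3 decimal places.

The sequences differ at positions 13 (G/C), 17 (A/U), 28 (G/C).
There are 3 differences over 30 sites, so p = 3/30 = 0.100.

0.100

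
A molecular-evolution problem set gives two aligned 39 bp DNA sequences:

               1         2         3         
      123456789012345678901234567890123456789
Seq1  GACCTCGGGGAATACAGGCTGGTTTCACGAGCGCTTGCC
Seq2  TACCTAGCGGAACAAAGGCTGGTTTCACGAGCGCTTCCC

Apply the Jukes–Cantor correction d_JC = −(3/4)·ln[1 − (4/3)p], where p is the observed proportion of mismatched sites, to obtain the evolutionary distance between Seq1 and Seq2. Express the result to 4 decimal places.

Differing sites — 1:G/T; 6:C/A; 8:G/C; 13:T/C; 15:C/A; 37:G/C.
p = 6/39 = 0.153846.
d = −0.75 · ln(1 − (4/3)·0.153846) = −0.75 · ln(0.794872) = −0.75 · (-0.229574) = 0.1722.

0.1722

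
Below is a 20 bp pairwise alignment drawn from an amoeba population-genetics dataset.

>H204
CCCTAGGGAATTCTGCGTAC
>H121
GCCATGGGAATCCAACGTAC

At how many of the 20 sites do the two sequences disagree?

The sequences differ at positions 1 (C/G), 4 (T/A), 5 (A/T), 12 (T/C), 14 (T/A), 15 (G/A).
That gives 6 mismatches out of 20 aligned sites, so the Hamming distance is 6.

6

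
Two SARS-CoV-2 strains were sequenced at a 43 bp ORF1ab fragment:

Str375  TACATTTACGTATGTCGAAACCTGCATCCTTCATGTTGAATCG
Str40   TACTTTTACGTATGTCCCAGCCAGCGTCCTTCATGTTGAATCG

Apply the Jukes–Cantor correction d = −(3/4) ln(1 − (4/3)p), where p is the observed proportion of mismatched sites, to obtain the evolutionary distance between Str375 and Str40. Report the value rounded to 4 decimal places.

0.1544

Differing sites — 4:A/T; 17:G/C; 18:A/C; 20:A/G; 23:T/A; 26:A/G.
p = 6/43 = 0.139535.
d = −0.75 · ln(1 − (4/3)·0.139535) = −0.75 · ln(0.813953) = −0.75 · (-0.205853) = 0.1544.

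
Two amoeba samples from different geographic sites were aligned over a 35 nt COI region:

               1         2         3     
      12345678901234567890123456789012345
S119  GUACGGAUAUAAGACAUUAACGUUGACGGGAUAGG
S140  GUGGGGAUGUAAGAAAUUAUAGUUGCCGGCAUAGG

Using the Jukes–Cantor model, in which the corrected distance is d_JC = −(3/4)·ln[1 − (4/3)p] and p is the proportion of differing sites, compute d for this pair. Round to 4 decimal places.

0.2726

Mismatches occur at site 3 (A/G), site 4 (C/G), site 9 (A/G), site 15 (C/A), site 20 (A/U), site 21 (C/A), site 26 (A/C), site 30 (G/C).
p = 8/35 = 0.228571.
d = −0.75 · ln(1 − (4/3)·0.228571) = −0.75 · ln(0.695239) = −0.75 · (-0.363500) = 0.2726.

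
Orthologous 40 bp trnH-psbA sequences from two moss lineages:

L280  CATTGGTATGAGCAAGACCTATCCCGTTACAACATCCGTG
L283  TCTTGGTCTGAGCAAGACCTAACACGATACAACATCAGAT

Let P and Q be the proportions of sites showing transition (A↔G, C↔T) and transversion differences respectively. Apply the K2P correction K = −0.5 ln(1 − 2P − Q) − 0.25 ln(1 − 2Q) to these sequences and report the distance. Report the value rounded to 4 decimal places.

Mismatches occur at site 1 (C↔T, transition), site 2 (A↔C, transversion), site 8 (A↔C, transversion), site 22 (T↔A, transversion), site 24 (C↔A, transversion), site 27 (T↔A, transversion), site 37 (C↔A, transversion), site 39 (T↔A, transversion), site 40 (G↔T, transversion).
Of the 9 differences, 1 transition and 8 transversions over 40 sites: P = 1/40 = 0.025000, Q = 8/40 = 0.200000.
d = −0.5·ln(0.750000) − 0.25·ln(0.600000) = −0.5·(-0.287682) − 0.25·(-0.510826) = 0.2715.

0.2715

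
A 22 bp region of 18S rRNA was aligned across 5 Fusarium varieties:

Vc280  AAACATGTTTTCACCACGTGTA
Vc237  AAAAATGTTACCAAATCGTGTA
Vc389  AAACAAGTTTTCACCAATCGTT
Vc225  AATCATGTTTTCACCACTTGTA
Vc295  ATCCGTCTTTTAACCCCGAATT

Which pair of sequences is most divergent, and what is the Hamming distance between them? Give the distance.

Pairwise Hamming distances:
  Vc280 vs Vc237: 6
  Vc280 vs Vc389: 5
  Vc280 vs Vc225: 2
  Vc280 vs Vc295: 9
  Vc237 vs Vc389: 11
  Vc237 vs Vc225: 8
  Vc237 vs Vc295: 14
  Vc389 vs Vc225: 5
  Vc389 vs Vc295: 11
  Vc225 vs Vc295: 10
The largest is 14, between Vc237 and Vc295.

14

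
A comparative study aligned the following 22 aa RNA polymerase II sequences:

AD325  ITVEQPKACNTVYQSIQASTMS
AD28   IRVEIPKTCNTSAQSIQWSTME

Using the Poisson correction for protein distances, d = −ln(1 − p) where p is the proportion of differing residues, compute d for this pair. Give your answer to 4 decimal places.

Mismatches occur at site 2 (T→R), site 5 (Q→I), site 8 (A→T), site 12 (V→S), site 13 (Y→A), site 18 (A→W), site 22 (S→E).
p = 7/22 = 0.318182.
d = −ln(1 − 0.318182) = −ln(0.681818) = 0.3830.

0.3830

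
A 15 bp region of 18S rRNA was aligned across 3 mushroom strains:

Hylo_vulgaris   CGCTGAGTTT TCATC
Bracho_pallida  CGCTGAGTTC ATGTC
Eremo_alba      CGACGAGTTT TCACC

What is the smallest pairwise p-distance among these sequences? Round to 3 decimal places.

0.200

Pairwise Hamming distances:
  Hylo_vulgaris vs Bracho_pallida: 4
  Hylo_vulgaris vs Eremo_alba: 3
  Bracho_pallida vs Eremo_alba: 7
The smallest is 3 mismatches, between Hylo_vulgaris and Eremo_alba; p = 3/15 = 0.200.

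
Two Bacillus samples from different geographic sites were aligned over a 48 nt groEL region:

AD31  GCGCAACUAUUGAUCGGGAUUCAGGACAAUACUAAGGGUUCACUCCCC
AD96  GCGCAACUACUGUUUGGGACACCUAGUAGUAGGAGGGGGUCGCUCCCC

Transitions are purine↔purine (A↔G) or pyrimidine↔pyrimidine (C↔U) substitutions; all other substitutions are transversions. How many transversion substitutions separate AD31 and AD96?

7

Differing sites — 10:U/C (Ti); 13:A/U (Tv); 15:C/U (Ti); 20:U/C (Ti); 21:U/A (Tv); 23:A/C (Tv); 24:G/U (Tv); 25:G/A (Ti); 26:A/G (Ti); 27:C/U (Ti); 29:A/G (Ti); 32:C/G (Tv); 33:U/G (Tv); 35:A/G (Ti); 39:U/G (Tv); 42:A/G (Ti).
Of the 16 differences, 9 transitions and 7 transversions, so the answer is 7.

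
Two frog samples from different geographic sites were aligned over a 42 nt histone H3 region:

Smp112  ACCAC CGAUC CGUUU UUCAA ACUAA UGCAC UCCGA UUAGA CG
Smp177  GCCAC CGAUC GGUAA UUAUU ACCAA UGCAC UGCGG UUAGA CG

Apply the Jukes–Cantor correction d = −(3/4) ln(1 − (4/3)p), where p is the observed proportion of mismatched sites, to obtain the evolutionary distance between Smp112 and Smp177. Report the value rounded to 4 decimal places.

The sequences differ at positions 1 (A/G), 11 (C/G), 14 (U/A), 15 (U/A), 18 (C/A), 19 (A/U), 20 (A/U), 23 (U/C), 32 (C/G), 35 (A/G).
p = 10/42 = 0.238095.
d = −0.75 · ln(1 − (4/3)·0.238095) = −0.75 · ln(0.682540) = −0.75 · (-0.381934) = 0.2865.

0.2865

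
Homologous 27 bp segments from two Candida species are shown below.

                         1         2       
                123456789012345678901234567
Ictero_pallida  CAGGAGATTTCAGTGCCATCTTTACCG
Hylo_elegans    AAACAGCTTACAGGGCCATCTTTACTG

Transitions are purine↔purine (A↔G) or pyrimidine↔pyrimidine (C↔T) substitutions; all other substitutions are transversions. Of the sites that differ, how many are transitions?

The sequences differ at positions 1 (C/A, transversion), 3 (G/A, transition), 4 (G/C, transversion), 7 (A/C, transversion), 10 (T/A, transversion), 14 (T/G, transversion), 26 (C/T, transition).
Of the 7 differences, 2 transitions and 5 transversions, so the answer is 2.

2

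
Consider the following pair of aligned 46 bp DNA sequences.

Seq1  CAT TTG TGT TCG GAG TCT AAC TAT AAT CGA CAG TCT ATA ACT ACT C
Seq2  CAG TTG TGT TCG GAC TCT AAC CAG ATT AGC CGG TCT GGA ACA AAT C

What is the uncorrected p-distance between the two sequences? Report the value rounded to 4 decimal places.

0.2609

Differing sites — 3:T/G; 15:G/C; 22:T/C; 24:T/G; 26:A/T; 28:C/A; 30:A/C; 32:A/G; 37:A/G; 38:T/G; 42:T/A; 44:C/A.
There are 12 differences over 46 sites, so p = 12/46 = 0.2609.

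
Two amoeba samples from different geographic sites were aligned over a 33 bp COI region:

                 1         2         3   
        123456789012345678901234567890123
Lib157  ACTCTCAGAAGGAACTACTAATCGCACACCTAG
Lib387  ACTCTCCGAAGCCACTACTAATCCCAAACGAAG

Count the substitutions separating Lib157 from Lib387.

Mismatches occur at site 7 (A/C), site 12 (G/C), site 13 (A/C), site 24 (G/C), site 27 (C/A), site 30 (C/G), site 31 (T/A).
That gives 7 mismatches out of 33 aligned sites, so the Hamming distance is 7.

7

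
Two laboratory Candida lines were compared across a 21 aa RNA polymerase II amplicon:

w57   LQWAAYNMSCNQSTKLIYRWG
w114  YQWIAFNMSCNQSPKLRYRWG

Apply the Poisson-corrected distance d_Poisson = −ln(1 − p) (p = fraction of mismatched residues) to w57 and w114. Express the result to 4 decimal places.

0.2719

The sequences differ at positions 1 (L/Y), 4 (A/I), 6 (Y/F), 14 (T/P), 17 (I/R).
p = 5/21 = 0.238095.
d = −ln(1 − 0.238095) = −ln(0.761905) = 0.2719.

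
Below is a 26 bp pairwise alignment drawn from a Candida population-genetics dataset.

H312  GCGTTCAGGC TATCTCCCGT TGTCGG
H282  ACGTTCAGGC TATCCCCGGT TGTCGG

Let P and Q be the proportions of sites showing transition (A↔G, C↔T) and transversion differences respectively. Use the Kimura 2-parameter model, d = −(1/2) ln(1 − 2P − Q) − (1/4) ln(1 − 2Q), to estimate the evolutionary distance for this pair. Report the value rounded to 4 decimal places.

0.1268

The sequences differ at positions 1 (G/A, transition), 15 (T/C, transition), 18 (C/G, transversion).
Of the 3 differences, 2 transitions and 1 transversion over 26 sites: P = 2/26 = 0.076923, Q = 1/26 = 0.038462.
d = −0.5·ln(0.807692) − 0.25·ln(0.923076) = −0.5·(-0.213574) − 0.25·(-0.080044) = 0.1268.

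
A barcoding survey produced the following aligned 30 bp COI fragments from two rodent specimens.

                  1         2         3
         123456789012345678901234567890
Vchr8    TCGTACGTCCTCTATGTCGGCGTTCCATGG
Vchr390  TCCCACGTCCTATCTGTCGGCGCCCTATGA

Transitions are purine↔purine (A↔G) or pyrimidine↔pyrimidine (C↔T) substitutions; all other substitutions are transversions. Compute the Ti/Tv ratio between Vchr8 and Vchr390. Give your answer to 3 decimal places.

1.667

Mismatches occur at site 3 (G↔C, transversion), site 4 (T↔C, transition), site 12 (C↔A, transversion), site 14 (A↔C, transversion), site 23 (T↔C, transition), site 24 (T↔C, transition), site 26 (C↔T, transition), site 30 (G↔A, transition).
Of the 8 differences, 5 transitions and 3 transversions, so Ti/Tv = 5/3 = 1.667.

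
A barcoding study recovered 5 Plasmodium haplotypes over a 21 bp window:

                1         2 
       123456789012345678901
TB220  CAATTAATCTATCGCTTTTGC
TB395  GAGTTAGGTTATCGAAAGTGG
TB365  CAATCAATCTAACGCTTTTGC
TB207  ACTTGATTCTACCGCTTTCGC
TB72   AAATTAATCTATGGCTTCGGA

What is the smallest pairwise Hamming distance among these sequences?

Pairwise Hamming distances:
  TB220 vs TB395: 10
  TB220 vs TB365: 2
  TB220 vs TB207: 7
  TB220 vs TB72: 5
  TB395 vs TB365: 12
  TB395 vs TB207: 14
  TB395 vs TB72: 12
  TB365 vs TB207: 7
  TB365 vs TB72: 7
  TB207 vs TB72: 9
The smallest is 2, between TB220 and TB365.

2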